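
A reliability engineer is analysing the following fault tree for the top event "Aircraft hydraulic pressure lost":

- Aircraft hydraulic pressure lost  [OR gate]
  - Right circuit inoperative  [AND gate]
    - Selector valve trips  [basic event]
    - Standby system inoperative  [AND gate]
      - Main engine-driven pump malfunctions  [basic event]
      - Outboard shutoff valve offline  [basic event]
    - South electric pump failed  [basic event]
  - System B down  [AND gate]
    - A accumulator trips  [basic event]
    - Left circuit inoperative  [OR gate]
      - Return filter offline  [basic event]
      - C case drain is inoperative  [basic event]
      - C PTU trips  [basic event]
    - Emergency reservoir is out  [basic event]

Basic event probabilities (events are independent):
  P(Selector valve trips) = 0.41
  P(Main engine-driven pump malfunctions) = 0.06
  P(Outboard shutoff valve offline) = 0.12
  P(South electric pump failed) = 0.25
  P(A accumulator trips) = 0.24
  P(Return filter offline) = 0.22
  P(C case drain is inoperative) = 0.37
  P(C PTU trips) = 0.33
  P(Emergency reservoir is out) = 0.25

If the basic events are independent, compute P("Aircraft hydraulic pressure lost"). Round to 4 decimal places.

P(Standby system inoperative) [AND] = 0.06 × 0.12 = 0.007200
P(Right circuit inoperative) [AND] = 0.41 × 0.007200 × 0.25 = 0.000738
P(Left circuit inoperative) [OR] = 1 − (1−0.22) × (1−0.37) × (1−0.33) = 0.670762
P(System B down) [AND] = 0.24 × 0.670762 × 0.25 = 0.040246
P(Aircraft hydraulic pressure lost) [OR] = 1 − (1−0.000738) × (1−0.040246) = 0.040954
Rounded to 4 decimal places: P(Aircraft hydraulic pressure lost) ≈ 0.0410.

0.0410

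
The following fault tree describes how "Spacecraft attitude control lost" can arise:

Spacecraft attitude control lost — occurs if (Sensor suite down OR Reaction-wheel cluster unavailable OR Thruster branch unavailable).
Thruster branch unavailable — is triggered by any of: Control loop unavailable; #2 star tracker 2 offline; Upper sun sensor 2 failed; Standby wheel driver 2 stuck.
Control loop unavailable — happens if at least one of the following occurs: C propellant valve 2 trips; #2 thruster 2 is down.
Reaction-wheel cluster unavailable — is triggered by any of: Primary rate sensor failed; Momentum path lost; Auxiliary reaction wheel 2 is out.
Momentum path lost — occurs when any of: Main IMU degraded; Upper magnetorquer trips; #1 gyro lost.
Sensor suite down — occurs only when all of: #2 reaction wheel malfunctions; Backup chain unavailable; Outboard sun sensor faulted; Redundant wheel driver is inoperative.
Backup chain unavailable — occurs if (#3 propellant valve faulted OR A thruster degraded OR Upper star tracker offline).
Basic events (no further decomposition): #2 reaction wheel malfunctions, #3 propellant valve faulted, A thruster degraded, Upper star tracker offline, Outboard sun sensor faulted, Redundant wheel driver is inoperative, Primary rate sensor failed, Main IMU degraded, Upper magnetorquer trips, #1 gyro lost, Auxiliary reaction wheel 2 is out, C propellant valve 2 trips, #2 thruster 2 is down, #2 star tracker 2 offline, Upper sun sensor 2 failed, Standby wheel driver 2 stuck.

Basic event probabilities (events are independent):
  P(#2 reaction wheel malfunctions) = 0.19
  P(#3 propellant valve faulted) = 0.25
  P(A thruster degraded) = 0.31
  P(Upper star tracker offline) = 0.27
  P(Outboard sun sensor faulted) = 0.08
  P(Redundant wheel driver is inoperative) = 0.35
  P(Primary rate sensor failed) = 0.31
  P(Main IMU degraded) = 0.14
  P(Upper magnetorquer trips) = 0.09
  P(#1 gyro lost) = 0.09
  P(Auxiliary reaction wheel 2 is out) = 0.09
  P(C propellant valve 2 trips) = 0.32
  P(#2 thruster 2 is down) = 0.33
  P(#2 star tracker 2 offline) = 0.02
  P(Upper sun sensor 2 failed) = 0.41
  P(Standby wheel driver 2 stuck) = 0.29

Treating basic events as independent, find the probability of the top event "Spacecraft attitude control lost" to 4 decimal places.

0.9166

P(Backup chain unavailable) [OR] = 1 − (1−0.25) × (1−0.31) × (1−0.27) = 0.622225
P(Sensor suite down) [AND] = 0.19 × 0.622225 × 0.08 × 0.35 = 0.003310
P(Momentum path lost) [OR] = 1 − (1−0.14) × (1−0.09) × (1−0.09) = 0.287834
P(Reaction-wheel cluster unavailable) [OR] = 1 − (1−0.31) × (1−0.287834) × (1−0.09) = 0.552831
P(Control loop unavailable) [OR] = 1 − (1−0.32) × (1−0.33) = 0.544400
P(Thruster branch unavailable) [OR] = 1 − (1−0.544400) × (1−0.02) × (1−0.41) × (1−0.29) = 0.812966
P(Spacecraft attitude control lost) [OR] = 1 − (1−0.003310) × (1−0.552831) × (1−0.812966) = 0.916641
Rounded to 4 decimal places: P(Spacecraft attitude control lost) ≈ 0.9166.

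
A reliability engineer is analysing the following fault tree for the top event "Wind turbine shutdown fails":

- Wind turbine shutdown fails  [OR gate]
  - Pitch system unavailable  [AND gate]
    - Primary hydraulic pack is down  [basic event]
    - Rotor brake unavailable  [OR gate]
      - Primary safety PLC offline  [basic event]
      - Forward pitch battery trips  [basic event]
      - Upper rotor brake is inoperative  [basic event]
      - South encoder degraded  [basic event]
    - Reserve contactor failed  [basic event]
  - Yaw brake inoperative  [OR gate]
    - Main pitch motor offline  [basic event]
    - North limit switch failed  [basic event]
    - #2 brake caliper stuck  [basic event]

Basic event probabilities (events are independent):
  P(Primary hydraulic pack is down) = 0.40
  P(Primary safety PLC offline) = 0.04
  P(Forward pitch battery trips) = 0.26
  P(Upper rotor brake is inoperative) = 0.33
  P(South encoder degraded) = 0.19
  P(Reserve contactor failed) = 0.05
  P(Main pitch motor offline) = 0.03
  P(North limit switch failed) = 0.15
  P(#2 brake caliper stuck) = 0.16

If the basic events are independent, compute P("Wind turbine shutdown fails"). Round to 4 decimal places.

0.3159

P(Rotor brake unavailable) [OR] = 1 − (1−0.04) × (1−0.26) × (1−0.33) × (1−0.19) = 0.614466
P(Pitch system unavailable) [AND] = 0.40 × 0.614466 × 0.05 = 0.012289
P(Yaw brake inoperative) [OR] = 1 − (1−0.03) × (1−0.15) × (1−0.16) = 0.307420
P(Wind turbine shutdown fails) [OR] = 1 − (1−0.012289) × (1−0.307420) = 0.315931
Rounded to 4 decimal places: P(Wind turbine shutdown fails) ≈ 0.3159.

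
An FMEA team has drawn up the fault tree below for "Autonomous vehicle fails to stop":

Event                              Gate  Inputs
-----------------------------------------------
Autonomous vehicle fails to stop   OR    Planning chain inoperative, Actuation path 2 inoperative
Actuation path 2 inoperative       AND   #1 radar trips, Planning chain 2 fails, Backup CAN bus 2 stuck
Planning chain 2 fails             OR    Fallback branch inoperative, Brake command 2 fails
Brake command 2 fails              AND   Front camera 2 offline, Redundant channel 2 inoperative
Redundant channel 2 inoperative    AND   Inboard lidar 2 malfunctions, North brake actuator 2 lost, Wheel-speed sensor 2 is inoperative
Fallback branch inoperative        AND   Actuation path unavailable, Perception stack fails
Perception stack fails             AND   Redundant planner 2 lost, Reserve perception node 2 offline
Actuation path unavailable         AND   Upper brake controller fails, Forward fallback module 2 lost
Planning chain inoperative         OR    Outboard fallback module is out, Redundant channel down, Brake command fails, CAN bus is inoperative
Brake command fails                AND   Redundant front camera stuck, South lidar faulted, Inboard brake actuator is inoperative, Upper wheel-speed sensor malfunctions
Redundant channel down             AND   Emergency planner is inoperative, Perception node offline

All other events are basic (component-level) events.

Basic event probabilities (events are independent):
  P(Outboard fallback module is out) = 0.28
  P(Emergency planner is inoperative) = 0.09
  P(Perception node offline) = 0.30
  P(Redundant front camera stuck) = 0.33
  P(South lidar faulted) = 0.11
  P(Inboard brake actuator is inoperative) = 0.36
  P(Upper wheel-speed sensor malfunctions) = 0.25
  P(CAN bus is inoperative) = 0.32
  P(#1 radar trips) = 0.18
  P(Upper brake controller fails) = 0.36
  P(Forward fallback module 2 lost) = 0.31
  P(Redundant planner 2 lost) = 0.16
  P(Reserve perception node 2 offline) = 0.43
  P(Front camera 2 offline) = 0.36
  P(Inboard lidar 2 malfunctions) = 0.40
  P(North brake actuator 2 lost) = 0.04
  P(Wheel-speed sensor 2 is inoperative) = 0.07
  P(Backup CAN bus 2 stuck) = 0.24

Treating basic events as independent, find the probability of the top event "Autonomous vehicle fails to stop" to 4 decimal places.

P(Redundant channel down) [AND] = 0.09 × 0.30 = 0.027000
P(Brake command fails) [AND] = 0.33 × 0.11 × 0.36 × 0.25 = 0.003267
P(Planning chain inoperative) [OR] = 1 − (1−0.28) × (1−0.027000) × (1−0.003267) × (1−0.32) = 0.525176
P(Actuation path unavailable) [AND] = 0.36 × 0.31 = 0.111600
P(Perception stack fails) [AND] = 0.16 × 0.43 = 0.068800
P(Fallback branch inoperative) [AND] = 0.111600 × 0.068800 = 0.007678
P(Redundant channel 2 inoperative) [AND] = 0.40 × 0.04 × 0.07 = 0.001120
P(Brake command 2 fails) [AND] = 0.36 × 0.001120 = 0.000403
P(Planning chain 2 fails) [OR] = 1 − (1−0.007678) × (1−0.000403) = 0.008078
P(Actuation path 2 inoperative) [AND] = 0.18 × 0.008078 × 0.24 = 0.000349
P(Autonomous vehicle fails to stop) [OR] = 1 − (1−0.525176) × (1−0.000349) = 0.525342
Rounded to 4 decimal places: P(Autonomous vehicle fails to stop) ≈ 0.5253.

0.5253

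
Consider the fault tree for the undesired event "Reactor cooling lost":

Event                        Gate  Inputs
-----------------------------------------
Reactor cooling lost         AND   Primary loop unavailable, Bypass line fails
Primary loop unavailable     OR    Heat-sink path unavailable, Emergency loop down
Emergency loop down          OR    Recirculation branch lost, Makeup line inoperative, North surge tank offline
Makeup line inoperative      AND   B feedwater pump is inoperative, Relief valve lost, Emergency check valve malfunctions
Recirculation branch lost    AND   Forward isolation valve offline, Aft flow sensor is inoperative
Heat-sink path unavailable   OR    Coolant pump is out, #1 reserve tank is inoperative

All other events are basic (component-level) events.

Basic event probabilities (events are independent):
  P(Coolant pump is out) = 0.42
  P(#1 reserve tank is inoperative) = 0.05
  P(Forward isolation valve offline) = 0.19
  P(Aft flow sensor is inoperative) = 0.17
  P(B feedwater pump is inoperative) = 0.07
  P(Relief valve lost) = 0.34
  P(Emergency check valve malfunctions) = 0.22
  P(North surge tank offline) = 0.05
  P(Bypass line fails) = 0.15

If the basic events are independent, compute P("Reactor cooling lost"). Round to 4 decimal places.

0.0744

P(Heat-sink path unavailable) [OR] = 1 − (1−0.42) × (1−0.05) = 0.449000
P(Recirculation branch lost) [AND] = 0.19 × 0.17 = 0.032300
P(Makeup line inoperative) [AND] = 0.07 × 0.34 × 0.22 = 0.005236
P(Emergency loop down) [OR] = 1 − (1−0.032300) × (1−0.005236) × (1−0.05) = 0.085499
P(Primary loop unavailable) [OR] = 1 − (1−0.449000) × (1−0.085499) = 0.496110
P(Reactor cooling lost) [AND] = 0.496110 × 0.15 = 0.074417
Rounded to 4 decimal places: P(Reactor cooling lost) ≈ 0.0744.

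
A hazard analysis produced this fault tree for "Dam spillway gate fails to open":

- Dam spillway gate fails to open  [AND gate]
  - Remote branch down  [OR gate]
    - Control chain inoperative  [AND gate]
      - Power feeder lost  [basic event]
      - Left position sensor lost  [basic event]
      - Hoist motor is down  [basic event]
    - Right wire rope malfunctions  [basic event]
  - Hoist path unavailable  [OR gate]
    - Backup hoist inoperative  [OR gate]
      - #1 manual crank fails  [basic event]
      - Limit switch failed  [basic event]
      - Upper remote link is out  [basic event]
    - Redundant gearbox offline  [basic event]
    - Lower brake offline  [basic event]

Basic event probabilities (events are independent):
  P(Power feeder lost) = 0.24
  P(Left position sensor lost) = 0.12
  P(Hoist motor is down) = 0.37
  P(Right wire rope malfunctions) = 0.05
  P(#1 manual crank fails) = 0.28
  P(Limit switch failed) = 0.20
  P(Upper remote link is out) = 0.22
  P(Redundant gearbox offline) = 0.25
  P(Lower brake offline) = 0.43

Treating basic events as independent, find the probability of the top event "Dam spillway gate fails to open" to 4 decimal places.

P(Control chain inoperative) [AND] = 0.24 × 0.12 × 0.37 = 0.010656
P(Remote branch down) [OR] = 1 − (1−0.010656) × (1−0.05) = 0.060123
P(Backup hoist inoperative) [OR] = 1 − (1−0.28) × (1−0.20) × (1−0.22) = 0.550720
P(Hoist path unavailable) [OR] = 1 − (1−0.550720) × (1−0.25) × (1−0.43) = 0.807933
P(Dam spillway gate fails to open) [AND] = 0.060123 × 0.807933 = 0.048575
Rounded to 4 decimal places: P(Dam spillway gate fails to open) ≈ 0.0486.

0.0486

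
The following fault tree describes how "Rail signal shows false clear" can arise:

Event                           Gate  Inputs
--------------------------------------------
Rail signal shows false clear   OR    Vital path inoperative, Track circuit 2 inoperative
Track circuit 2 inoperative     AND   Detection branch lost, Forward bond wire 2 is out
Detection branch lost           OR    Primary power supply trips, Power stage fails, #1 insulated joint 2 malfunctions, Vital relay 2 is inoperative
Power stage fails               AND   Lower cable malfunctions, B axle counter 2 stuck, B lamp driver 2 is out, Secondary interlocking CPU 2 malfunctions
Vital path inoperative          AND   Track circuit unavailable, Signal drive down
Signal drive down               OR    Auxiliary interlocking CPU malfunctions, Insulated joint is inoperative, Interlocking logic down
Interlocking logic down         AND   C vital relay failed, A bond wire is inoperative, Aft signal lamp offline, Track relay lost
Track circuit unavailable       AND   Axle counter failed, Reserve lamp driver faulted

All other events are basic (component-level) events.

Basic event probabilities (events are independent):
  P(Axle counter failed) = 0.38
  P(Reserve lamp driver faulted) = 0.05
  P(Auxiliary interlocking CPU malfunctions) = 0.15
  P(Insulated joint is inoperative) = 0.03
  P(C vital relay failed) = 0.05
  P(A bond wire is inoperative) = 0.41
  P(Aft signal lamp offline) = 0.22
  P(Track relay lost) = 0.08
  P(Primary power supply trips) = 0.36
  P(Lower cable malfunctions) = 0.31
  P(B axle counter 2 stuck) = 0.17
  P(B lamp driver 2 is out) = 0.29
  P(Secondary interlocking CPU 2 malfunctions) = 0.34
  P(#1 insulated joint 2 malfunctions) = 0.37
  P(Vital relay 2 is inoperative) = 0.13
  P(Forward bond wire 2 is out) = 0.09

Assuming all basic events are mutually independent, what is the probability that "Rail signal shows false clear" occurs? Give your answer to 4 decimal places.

P(Track circuit unavailable) [AND] = 0.38 × 0.05 = 0.019000
P(Interlocking logic down) [AND] = 0.05 × 0.41 × 0.22 × 0.08 = 0.000361
P(Signal drive down) [OR] = 1 − (1−0.15) × (1−0.03) × (1−0.000361) = 0.175798
P(Vital path inoperative) [AND] = 0.019000 × 0.175798 = 0.003340
P(Power stage fails) [AND] = 0.31 × 0.17 × 0.29 × 0.34 = 0.005196
P(Detection branch lost) [OR] = 1 − (1−0.36) × (1−0.005196) × (1−0.37) × (1−0.13) = 0.651039
P(Track circuit 2 inoperative) [AND] = 0.651039 × 0.09 = 0.058594
P(Rail signal shows false clear) [OR] = 1 − (1−0.003340) × (1−0.058594) = 0.061738
Rounded to 4 decimal places: P(Rail signal shows false clear) ≈ 0.0617.

0.0617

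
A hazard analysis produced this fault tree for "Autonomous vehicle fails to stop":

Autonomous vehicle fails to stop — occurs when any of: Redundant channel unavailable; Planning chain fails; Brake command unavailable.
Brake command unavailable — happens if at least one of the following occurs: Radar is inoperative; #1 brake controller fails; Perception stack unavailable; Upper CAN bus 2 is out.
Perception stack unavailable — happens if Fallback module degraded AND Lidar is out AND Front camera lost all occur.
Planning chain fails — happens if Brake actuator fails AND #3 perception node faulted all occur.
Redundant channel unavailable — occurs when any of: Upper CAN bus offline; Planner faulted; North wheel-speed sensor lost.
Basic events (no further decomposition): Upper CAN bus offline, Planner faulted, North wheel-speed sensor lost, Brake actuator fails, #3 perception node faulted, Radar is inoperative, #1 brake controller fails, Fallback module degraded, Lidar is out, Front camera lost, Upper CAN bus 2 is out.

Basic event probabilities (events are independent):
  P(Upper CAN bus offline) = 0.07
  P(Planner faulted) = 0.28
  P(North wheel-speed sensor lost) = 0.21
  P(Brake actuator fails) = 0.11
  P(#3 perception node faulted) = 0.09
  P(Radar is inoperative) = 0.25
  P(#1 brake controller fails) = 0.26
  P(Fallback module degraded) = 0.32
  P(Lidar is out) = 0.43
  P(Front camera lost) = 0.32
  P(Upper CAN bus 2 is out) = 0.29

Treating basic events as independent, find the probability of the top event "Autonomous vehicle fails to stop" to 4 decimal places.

0.8027

P(Redundant channel unavailable) [OR] = 1 − (1−0.07) × (1−0.28) × (1−0.21) = 0.471016
P(Planning chain fails) [AND] = 0.11 × 0.09 = 0.009900
P(Perception stack unavailable) [AND] = 0.32 × 0.43 × 0.32 = 0.044032
P(Brake command unavailable) [OR] = 1 − (1−0.25) × (1−0.26) × (1−0.044032) × (1−0.29) = 0.623301
P(Autonomous vehicle fails to stop) [OR] = 1 − (1−0.471016) × (1−0.009900) × (1−0.623301) = 0.802705
Rounded to 4 decimal places: P(Autonomous vehicle fails to stop) ≈ 0.8027.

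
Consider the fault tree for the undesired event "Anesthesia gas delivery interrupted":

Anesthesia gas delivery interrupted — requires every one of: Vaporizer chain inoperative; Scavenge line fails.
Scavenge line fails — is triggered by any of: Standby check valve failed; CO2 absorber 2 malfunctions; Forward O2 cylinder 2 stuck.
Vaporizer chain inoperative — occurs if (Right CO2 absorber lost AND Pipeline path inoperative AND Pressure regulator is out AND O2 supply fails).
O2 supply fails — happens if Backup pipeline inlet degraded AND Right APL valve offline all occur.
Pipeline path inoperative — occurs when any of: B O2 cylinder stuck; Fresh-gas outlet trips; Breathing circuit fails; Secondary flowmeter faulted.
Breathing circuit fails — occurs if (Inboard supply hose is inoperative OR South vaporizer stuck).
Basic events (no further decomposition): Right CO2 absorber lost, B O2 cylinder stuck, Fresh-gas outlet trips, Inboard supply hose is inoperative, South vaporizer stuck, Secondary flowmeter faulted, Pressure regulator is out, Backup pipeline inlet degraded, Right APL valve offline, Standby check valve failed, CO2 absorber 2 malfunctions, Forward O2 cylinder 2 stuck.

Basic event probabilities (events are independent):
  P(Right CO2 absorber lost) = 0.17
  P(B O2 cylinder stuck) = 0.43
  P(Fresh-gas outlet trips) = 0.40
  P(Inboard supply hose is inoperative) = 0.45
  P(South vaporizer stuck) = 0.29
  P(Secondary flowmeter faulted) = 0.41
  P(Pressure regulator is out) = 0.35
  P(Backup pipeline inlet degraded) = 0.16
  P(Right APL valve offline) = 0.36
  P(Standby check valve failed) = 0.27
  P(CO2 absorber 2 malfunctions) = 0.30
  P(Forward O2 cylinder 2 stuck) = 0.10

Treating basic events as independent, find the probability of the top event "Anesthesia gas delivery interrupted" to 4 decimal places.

0.0017

P(Breathing circuit fails) [OR] = 1 − (1−0.45) × (1−0.29) = 0.609500
P(Pipeline path inoperative) [OR] = 1 − (1−0.43) × (1−0.40) × (1−0.609500) × (1−0.41) = 0.921205
P(O2 supply fails) [AND] = 0.16 × 0.36 = 0.057600
P(Vaporizer chain inoperative) [AND] = 0.17 × 0.921205 × 0.35 × 0.057600 = 0.003157
P(Scavenge line fails) [OR] = 1 − (1−0.27) × (1−0.30) × (1−0.10) = 0.540100
P(Anesthesia gas delivery interrupted) [AND] = 0.003157 × 0.540100 = 0.001705
Rounded to 4 decimal places: P(Anesthesia gas delivery interrupted) ≈ 0.0017.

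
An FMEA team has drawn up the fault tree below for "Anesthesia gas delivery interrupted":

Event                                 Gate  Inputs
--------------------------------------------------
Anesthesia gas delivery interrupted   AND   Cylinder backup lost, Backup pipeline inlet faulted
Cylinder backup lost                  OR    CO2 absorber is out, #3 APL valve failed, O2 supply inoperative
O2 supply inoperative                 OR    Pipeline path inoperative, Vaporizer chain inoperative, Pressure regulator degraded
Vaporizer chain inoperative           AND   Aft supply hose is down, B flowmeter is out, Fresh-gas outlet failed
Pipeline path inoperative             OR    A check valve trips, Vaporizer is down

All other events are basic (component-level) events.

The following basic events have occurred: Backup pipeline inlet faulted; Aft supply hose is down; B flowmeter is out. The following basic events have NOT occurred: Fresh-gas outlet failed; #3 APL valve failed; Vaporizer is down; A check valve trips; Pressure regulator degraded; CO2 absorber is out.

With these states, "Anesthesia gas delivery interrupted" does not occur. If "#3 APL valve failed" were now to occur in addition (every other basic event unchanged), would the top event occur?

Yes

Counterfactual: set "#3 APL valve failed" to occurred.
Pipeline path inoperative [OR]: A check valve trips=not, Vaporizer is down=not → no input occurs → does not occur.
Vaporizer chain inoperative [AND]: Aft supply hose is down=occurs, B flowmeter is out=occurs, Fresh-gas outlet failed=not → not all inputs occur → does not occur.
O2 supply inoperative [OR]: Pipeline path inoperative=not, Vaporizer chain inoperative=not, Pressure regulator degraded=not → no input occurs → does not occur.
Cylinder backup lost [OR]: CO2 absorber is out=not, #3 APL valve failed=occurs, O2 supply inoperative=not → at least one input occurs → occurs.
Anesthesia gas delivery interrupted [AND]: Cylinder backup lost=occurs, Backup pipeline inlet faulted=occurs → all inputs occur → occurs.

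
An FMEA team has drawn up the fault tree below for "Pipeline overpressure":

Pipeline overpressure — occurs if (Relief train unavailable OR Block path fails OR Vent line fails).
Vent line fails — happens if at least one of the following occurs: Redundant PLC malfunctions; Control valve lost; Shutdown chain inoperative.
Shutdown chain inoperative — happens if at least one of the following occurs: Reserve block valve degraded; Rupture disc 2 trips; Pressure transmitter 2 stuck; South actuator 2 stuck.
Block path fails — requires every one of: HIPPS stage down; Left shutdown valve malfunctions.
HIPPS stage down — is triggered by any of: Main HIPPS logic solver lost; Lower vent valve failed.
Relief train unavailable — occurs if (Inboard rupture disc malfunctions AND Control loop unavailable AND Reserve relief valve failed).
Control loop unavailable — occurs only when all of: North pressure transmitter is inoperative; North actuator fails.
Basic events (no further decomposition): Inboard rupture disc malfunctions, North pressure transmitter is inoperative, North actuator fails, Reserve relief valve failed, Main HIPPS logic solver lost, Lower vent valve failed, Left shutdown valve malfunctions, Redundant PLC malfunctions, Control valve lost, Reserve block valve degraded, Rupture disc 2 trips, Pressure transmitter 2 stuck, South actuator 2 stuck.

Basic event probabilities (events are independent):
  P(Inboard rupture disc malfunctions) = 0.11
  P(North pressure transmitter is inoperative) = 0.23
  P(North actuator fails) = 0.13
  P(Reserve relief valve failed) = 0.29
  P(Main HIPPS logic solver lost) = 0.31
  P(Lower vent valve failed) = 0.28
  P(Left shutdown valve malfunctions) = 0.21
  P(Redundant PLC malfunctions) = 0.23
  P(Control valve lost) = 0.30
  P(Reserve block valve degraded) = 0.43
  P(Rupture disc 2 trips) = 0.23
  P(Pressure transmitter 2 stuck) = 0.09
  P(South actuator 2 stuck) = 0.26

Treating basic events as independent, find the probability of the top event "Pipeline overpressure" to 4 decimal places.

0.8577

P(Control loop unavailable) [AND] = 0.23 × 0.13 = 0.029900
P(Relief train unavailable) [AND] = 0.11 × 0.029900 × 0.29 = 0.000954
P(HIPPS stage down) [OR] = 1 − (1−0.31) × (1−0.28) = 0.503200
P(Block path fails) [AND] = 0.503200 × 0.21 = 0.105672
P(Shutdown chain inoperative) [OR] = 1 − (1−0.43) × (1−0.23) × (1−0.09) × (1−0.26) = 0.704445
P(Vent line fails) [OR] = 1 − (1−0.23) × (1−0.30) × (1−0.704445) = 0.840696
P(Pipeline overpressure) [OR] = 1 − (1−0.000954) × (1−0.105672) × (1−0.840696) = 0.857666
Rounded to 4 decimal places: P(Pipeline overpressure) ≈ 0.8577.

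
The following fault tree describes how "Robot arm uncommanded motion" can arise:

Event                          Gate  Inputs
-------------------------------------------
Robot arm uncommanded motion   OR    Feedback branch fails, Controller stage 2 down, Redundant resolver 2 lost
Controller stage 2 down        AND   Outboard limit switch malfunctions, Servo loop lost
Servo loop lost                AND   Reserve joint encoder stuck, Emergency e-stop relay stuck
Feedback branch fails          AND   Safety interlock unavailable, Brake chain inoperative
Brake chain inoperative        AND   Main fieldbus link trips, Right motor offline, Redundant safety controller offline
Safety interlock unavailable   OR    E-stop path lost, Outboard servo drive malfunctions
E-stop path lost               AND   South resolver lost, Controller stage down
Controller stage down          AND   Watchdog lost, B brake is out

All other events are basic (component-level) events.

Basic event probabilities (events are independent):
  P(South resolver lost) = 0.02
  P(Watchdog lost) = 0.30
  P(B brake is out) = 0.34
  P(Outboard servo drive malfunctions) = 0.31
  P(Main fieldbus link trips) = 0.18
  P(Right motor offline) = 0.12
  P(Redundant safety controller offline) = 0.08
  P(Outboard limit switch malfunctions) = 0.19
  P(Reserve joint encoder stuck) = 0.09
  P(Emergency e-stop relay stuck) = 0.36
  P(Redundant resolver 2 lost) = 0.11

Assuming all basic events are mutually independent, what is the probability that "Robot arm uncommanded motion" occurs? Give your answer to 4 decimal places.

P(Controller stage down) [AND] = 0.30 × 0.34 = 0.102000
P(E-stop path lost) [AND] = 0.02 × 0.102000 = 0.002040
P(Safety interlock unavailable) [OR] = 1 − (1−0.002040) × (1−0.31) = 0.311408
P(Brake chain inoperative) [AND] = 0.18 × 0.12 × 0.08 = 0.001728
P(Feedback branch fails) [AND] = 0.311408 × 0.001728 = 0.000538
P(Servo loop lost) [AND] = 0.09 × 0.36 = 0.032400
P(Controller stage 2 down) [AND] = 0.19 × 0.032400 = 0.006156
P(Robot arm uncommanded motion) [OR] = 1 − (1−0.000538) × (1−0.006156) × (1−0.11) = 0.115955
Rounded to 4 decimal places: P(Robot arm uncommanded motion) ≈ 0.1160.

0.1160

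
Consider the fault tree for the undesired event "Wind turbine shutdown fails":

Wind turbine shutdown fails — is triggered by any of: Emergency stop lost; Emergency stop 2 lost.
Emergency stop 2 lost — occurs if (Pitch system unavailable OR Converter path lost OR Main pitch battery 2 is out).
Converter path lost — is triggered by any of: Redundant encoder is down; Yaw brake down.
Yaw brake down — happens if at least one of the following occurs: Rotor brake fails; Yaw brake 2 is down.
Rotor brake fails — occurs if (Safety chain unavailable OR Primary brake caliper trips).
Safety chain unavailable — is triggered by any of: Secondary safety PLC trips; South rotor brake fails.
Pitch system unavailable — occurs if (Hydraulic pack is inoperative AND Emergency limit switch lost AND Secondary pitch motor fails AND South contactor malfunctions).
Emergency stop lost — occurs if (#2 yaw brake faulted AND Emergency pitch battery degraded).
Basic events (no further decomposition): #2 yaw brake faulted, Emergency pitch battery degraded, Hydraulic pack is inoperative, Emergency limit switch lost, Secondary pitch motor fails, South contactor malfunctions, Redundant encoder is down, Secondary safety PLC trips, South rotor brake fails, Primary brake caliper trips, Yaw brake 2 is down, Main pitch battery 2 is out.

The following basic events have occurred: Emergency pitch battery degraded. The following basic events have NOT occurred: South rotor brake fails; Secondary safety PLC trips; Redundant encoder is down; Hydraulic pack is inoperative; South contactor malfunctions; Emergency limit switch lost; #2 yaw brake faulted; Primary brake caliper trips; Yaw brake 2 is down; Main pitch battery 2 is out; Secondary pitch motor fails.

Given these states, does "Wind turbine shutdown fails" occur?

No

Emergency stop lost [AND]: #2 yaw brake faulted=not, Emergency pitch battery degraded=occurs → not all inputs occur → does not occur.
Pitch system unavailable [AND]: Hydraulic pack is inoperative=not, Emergency limit switch lost=not, Secondary pitch motor fails=not, South contactor malfunctions=not → not all inputs occur → does not occur.
Safety chain unavailable [OR]: Secondary safety PLC trips=not, South rotor brake fails=not → no input occurs → does not occur.
Rotor brake fails [OR]: Safety chain unavailable=not, Primary brake caliper trips=not → no input occurs → does not occur.
Yaw brake down [OR]: Rotor brake fails=not, Yaw brake 2 is down=not → no input occurs → does not occur.
Converter path lost [OR]: Redundant encoder is down=not, Yaw brake down=not → no input occurs → does not occur.
Emergency stop 2 lost [OR]: Pitch system unavailable=not, Converter path lost=not, Main pitch battery 2 is out=not → no input occurs → does not occur.
Wind turbine shutdown fails [OR]: Emergency stop lost=not, Emergency stop 2 lost=not → no input occurs → does not occur.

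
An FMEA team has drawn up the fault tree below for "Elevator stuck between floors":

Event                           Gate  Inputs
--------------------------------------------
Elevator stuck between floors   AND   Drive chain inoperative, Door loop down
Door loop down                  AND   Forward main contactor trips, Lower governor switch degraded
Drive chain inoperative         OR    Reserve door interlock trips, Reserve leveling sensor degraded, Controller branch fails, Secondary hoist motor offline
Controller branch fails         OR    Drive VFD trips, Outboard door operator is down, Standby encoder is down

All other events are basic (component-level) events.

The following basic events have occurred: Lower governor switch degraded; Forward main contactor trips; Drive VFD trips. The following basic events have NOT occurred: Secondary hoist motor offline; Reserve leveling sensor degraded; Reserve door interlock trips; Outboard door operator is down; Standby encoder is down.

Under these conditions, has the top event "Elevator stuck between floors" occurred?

Controller branch fails [OR]: Drive VFD trips=occurs, Outboard door operator is down=not, Standby encoder is down=not → at least one input occurs → occurs.
Drive chain inoperative [OR]: Reserve door interlock trips=not, Reserve leveling sensor degraded=not, Controller branch fails=occurs, Secondary hoist motor offline=not → at least one input occurs → occurs.
Door loop down [AND]: Forward main contactor trips=occurs, Lower governor switch degraded=occurs → all inputs occur → occurs.
Elevator stuck between floors [AND]: Drive chain inoperative=occurs, Door loop down=occurs → all inputs occur → occurs.

Yes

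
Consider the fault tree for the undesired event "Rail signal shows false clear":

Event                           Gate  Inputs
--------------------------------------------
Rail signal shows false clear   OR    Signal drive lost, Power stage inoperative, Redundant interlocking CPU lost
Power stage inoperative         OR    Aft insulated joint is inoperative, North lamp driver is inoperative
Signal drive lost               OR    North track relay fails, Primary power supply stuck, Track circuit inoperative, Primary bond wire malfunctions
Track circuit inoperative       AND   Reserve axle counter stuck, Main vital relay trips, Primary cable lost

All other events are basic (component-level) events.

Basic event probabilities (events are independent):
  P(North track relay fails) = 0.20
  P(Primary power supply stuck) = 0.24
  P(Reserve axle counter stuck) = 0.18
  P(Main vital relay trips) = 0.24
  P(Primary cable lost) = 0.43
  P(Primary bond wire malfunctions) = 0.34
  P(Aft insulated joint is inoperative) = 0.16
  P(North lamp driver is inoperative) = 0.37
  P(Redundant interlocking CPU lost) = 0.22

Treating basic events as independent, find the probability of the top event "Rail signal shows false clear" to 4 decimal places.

0.8374

P(Track circuit inoperative) [AND] = 0.18 × 0.24 × 0.43 = 0.018576
P(Signal drive lost) [OR] = 1 − (1−0.20) × (1−0.24) × (1−0.018576) × (1−0.34) = 0.606174
P(Power stage inoperative) [OR] = 1 − (1−0.16) × (1−0.37) = 0.470800
P(Rail signal shows false clear) [OR] = 1 − (1−0.606174) × (1−0.470800) × (1−0.22) = 0.837438
Rounded to 4 decimal places: P(Rail signal shows false clear) ≈ 0.8374.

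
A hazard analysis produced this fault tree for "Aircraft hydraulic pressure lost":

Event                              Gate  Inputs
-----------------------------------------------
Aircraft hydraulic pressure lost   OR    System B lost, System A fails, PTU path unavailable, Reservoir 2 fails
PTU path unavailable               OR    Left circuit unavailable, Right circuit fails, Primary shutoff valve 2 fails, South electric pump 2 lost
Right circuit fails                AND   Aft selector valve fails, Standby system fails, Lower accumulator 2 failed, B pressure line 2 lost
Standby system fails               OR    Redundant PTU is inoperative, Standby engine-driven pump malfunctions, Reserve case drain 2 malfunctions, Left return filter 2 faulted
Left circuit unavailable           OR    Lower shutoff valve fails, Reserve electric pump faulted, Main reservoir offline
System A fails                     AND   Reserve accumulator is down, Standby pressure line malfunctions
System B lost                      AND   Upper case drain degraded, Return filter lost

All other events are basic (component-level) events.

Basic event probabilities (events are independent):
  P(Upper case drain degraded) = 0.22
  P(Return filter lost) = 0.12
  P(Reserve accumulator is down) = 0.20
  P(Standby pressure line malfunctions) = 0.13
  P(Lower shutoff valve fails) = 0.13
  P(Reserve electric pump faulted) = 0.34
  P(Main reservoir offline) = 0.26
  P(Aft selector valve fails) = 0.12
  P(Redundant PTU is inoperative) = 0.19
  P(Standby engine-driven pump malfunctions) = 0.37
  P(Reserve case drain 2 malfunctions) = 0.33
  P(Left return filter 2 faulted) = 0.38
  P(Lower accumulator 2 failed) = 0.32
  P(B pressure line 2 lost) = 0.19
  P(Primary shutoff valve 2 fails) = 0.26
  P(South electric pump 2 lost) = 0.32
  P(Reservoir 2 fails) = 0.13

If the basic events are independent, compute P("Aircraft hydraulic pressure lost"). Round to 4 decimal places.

P(System B lost) [AND] = 0.22 × 0.12 = 0.026400
P(System A fails) [AND] = 0.20 × 0.13 = 0.026000
P(Left circuit unavailable) [OR] = 1 − (1−0.13) × (1−0.34) × (1−0.26) = 0.575092
P(Standby system fails) [OR] = 1 − (1−0.19) × (1−0.37) × (1−0.33) × (1−0.38) = 0.788021
P(Right circuit fails) [AND] = 0.12 × 0.788021 × 0.32 × 0.19 = 0.005749
P(PTU path unavailable) [OR] = 1 − (1−0.575092) × (1−0.005749) × (1−0.26) × (1−0.32) = 0.787416
P(Aircraft hydraulic pressure lost) [OR] = 1 − (1−0.026400) × (1−0.026000) × (1−0.787416) × (1−0.13) = 0.824616
Rounded to 4 decimal places: P(Aircraft hydraulic pressure lost) ≈ 0.8246.

0.8246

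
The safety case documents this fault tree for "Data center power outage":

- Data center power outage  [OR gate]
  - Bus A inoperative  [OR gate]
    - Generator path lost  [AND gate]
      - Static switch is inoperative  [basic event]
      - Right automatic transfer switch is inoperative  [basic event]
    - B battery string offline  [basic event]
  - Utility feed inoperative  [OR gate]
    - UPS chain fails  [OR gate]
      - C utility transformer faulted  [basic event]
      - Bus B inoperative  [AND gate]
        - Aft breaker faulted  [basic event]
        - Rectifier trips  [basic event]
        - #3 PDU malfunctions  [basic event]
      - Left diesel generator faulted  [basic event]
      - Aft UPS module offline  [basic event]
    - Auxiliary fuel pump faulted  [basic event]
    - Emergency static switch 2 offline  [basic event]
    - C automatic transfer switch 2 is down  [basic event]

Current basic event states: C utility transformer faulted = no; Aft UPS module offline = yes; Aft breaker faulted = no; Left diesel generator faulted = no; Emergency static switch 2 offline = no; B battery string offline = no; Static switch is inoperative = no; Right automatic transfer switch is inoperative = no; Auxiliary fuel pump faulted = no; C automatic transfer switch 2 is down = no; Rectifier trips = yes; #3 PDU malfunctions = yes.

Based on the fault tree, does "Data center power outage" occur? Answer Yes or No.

Generator path lost [AND]: Static switch is inoperative=not, Right automatic transfer switch is inoperative=not → not all inputs occur → does not occur.
Bus A inoperative [OR]: Generator path lost=not, B battery string offline=not → no input occurs → does not occur.
Bus B inoperative [AND]: Aft breaker faulted=not, Rectifier trips=occurs, #3 PDU malfunctions=occurs → not all inputs occur → does not occur.
UPS chain fails [OR]: C utility transformer faulted=not, Bus B inoperative=not, Left diesel generator faulted=not, Aft UPS module offline=occurs → at least one input occurs → occurs.
Utility feed inoperative [OR]: UPS chain fails=occurs, Auxiliary fuel pump faulted=not, Emergency static switch 2 offline=not, C automatic transfer switch 2 is down=not → at least one input occurs → occurs.
Data center power outage [OR]: Bus A inoperative=not, Utility feed inoperative=occurs → at least one input occurs → occurs.

Yes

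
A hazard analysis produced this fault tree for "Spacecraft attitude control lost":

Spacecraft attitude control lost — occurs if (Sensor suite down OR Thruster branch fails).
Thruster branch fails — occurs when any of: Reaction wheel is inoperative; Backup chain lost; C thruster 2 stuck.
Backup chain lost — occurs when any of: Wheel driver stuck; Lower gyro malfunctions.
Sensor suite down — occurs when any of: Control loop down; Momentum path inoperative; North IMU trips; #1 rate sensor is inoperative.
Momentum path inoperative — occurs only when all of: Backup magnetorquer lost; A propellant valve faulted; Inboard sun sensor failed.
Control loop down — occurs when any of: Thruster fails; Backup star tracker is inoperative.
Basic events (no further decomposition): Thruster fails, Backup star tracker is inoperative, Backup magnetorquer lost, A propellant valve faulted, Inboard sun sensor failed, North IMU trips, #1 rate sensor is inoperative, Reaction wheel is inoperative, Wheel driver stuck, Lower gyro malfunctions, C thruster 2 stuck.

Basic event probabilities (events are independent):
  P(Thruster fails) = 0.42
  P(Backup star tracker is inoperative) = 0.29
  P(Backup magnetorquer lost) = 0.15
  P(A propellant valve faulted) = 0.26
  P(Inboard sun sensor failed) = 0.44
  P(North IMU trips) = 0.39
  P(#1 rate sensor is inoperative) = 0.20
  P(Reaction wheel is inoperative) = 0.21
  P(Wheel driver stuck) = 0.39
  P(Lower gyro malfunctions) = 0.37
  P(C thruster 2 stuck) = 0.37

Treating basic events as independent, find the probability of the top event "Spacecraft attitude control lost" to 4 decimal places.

P(Control loop down) [OR] = 1 − (1−0.42) × (1−0.29) = 0.588200
P(Momentum path inoperative) [AND] = 0.15 × 0.26 × 0.44 = 0.017160
P(Sensor suite down) [OR] = 1 − (1−0.588200) × (1−0.017160) × (1−0.39) × (1−0.20) = 0.802490
P(Backup chain lost) [OR] = 1 − (1−0.39) × (1−0.37) = 0.615700
P(Thruster branch fails) [OR] = 1 − (1−0.21) × (1−0.615700) × (1−0.37) = 0.808734
P(Spacecraft attitude control lost) [OR] = 1 − (1−0.802490) × (1−0.808734) = 0.962223
Rounded to 4 decimal places: P(Spacecraft attitude control lost) ≈ 0.9622.

0.9622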